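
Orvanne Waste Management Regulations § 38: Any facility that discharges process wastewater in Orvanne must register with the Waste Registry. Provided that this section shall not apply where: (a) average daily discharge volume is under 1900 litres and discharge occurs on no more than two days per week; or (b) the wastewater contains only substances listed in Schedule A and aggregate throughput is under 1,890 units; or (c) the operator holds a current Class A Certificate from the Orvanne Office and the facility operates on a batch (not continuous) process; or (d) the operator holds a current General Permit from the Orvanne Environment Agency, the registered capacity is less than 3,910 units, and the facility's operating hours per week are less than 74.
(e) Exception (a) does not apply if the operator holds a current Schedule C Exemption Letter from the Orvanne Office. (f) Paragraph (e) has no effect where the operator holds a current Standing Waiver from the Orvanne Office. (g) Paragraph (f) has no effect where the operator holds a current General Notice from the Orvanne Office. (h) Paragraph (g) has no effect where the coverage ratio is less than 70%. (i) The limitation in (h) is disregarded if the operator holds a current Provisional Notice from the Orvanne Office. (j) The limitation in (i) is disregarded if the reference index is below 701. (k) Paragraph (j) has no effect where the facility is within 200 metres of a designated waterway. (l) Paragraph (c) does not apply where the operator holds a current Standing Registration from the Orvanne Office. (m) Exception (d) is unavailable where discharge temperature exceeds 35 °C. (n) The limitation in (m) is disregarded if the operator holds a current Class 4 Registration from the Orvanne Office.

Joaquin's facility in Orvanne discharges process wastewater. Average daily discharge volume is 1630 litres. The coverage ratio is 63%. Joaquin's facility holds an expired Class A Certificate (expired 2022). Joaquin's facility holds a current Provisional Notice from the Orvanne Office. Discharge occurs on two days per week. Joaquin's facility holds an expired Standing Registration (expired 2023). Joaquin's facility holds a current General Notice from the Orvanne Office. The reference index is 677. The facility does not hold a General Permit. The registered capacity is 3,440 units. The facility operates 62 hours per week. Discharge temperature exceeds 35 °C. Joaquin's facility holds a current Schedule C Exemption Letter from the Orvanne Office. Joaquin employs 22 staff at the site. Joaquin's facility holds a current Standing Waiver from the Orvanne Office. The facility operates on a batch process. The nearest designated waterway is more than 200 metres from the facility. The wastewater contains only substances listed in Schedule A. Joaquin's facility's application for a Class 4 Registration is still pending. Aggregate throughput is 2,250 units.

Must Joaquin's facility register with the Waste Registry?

Exception (a): average daily discharge volume is 1630 litres, under the 1900 litres limit; discharge occurs on no more than two days per week — every condition holds. As to paragraphs (e)–(k): (e) operates (a current Schedule C Exemption Letter is held), but is overridden by (f): (f) is triggered — a current Standing Waiver is held. (g) would limit (f) — a current General Notice is held — but (h) sets (g) aside: (h) operates against (g): the coverage ratio is 63%, less than the 70% limit. (i) applies (a current Provisional Notice is held), but yields to (j): (j) applies — the reference index is 677, below the 701 limit. (k) is inapplicable (the facility is more than 200 m from any designated waterway), so (j) stands. So (a) applies.
Exception (b) requires that aggregate throughput is under 1,890 units; but aggregate throughput is 2,250 units, not under 1,890 units, so (b) is unavailable.
Exception (c) requires that the operator holds a current Class A Certificate from the Orvanne Office; but there is no Class A Certificate in force, so (c) is unavailable.
Exception (d) fails — no General Permit is held.

No — exception (a) applies; Joaquin's facility is not required to register with the Waste Registry.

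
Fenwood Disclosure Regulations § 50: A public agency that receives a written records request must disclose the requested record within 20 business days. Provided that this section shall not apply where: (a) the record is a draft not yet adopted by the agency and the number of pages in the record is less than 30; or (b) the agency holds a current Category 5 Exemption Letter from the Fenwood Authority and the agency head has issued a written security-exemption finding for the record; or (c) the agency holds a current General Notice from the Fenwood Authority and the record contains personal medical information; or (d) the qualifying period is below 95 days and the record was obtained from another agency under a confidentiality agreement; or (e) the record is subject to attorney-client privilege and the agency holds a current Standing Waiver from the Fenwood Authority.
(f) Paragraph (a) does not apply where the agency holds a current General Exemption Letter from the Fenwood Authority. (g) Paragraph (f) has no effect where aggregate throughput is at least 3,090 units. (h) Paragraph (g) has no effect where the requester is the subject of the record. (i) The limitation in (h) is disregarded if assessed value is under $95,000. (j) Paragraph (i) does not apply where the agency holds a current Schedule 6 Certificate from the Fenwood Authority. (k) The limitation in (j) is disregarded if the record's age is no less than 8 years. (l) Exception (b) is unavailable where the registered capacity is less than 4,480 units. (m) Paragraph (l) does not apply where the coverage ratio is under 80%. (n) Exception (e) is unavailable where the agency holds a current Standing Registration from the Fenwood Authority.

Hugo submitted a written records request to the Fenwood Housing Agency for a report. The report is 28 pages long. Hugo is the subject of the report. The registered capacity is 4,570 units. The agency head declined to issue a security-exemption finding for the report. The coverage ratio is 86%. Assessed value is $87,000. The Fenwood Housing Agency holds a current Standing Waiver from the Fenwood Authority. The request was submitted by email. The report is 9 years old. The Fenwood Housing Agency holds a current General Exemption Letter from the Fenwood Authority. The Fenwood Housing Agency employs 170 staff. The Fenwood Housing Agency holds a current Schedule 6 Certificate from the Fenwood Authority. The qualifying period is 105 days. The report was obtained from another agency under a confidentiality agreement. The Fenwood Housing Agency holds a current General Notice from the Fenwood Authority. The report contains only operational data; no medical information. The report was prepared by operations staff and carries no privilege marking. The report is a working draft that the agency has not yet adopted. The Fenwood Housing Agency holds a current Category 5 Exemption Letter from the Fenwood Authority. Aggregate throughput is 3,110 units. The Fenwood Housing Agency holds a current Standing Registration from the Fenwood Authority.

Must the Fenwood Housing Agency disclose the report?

No — exception (a) applies; the Fenwood Housing Agency is not required to disclose the report.

Exception (a)'s conditions are all satisfied: the report is an unadopted draft; the number of pages in the record is 28, less than the 30 limit. Under paragraphs (f)–(k): (f) applies (a current General Exemption Letter is held), but is overridden by (g): (g) operates — aggregate throughput is 3,110 units, meeting the 3,090 units threshold. (h) would limit (g) — Hugo is the subject of the report — but (i) sets (h) aside: (i) operates against (h): assessed value is $87,000, under the $95,000 limit. (j) would limit (i) — a current Schedule 6 Certificate is held — but (k) sets (j) aside: (k) operates against (j): the record's age is 9 years, meeting the 8 years threshold. Exception (a) stands.
Exception (b) requires that the agency head has issued a written security-exemption finding for the record; but the agency head declined to issue a security-exemption finding, so (b) is unavailable.
Exception (c) fails — the report contains only operational data.
Exception (d) fails — the qualifying period is 105 days, not below 95 days.
Exception (e) fails — the report carries no privilege marking.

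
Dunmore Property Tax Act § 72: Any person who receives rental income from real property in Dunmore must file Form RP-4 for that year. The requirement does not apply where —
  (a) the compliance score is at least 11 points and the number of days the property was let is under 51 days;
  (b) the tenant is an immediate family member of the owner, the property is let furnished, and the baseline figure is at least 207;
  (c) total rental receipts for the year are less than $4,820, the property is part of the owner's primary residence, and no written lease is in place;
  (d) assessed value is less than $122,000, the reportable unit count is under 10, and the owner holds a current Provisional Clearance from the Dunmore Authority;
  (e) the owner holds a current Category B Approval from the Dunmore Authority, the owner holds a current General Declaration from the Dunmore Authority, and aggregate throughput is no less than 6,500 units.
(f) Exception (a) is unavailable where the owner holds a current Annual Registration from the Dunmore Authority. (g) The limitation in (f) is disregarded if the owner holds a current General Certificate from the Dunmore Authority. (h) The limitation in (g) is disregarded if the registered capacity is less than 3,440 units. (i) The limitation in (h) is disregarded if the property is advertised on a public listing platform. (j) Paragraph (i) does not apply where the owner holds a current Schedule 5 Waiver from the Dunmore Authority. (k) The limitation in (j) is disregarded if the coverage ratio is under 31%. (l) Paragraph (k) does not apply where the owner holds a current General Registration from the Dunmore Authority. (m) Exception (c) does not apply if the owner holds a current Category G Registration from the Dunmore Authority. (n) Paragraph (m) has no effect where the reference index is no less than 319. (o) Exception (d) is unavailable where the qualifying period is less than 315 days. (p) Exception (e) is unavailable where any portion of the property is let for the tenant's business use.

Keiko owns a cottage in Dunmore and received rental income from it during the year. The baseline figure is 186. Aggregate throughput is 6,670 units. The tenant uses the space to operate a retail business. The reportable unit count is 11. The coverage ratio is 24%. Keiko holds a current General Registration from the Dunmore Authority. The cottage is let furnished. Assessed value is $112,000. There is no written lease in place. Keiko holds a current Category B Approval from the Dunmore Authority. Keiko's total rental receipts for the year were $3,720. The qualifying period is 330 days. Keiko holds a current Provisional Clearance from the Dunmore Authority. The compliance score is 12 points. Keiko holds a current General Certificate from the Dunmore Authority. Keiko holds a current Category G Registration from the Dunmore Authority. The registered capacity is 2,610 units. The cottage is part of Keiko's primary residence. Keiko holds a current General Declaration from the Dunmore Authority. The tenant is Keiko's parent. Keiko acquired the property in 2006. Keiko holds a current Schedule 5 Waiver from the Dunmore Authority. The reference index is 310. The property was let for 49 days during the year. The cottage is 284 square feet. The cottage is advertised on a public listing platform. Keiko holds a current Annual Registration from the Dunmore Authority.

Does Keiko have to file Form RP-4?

Yes — Keiko must file Form RP-4.

All of (a)'s requirements are met (the compliance score is 12 points, meeting the 11 points threshold; the number of days the property was let is 49 days, under the 51 days limit). Turning to paragraphs (f)–(l): (f) operates — a current Annual Registration is held. (g) applies (a current General Certificate is held), but is overridden by (h): (h) operates against (g): the registered capacity is 2,610 units, less than the 3,440 units limit. (i) applies (the property is publicly advertised), but is itself disapplied by (j): (j) operates — a current Schedule 5 Waiver is held. (k) would limit (j) — the coverage ratio is 24%, under the 31% limit — but (l) sets (k) aside: (l) operates against (k): a current General Registration is held. Exception (a) does not apply.
Exception (b) fails — the baseline figure is 186, short of 207.
All of (c)'s requirements are met (total rental receipts for the year are $3,720, less than the $4,820 limit; the cottage is part of the primary residence; there is no written lease). But: (m) operates — a current Category G Registration is held. (n), which would lift (m), is not engaged — the reference index is 310, short of 319. (c) is therefore removed.
Exception (d) fails — the reportable unit count is 11, not under 10.
Exception (e)'s conditions are all satisfied: a current Category B Approval is held; a current General Declaration is held; aggregate throughput is 6,670 units, meeting the 6,500 units threshold. But applying paragraph (p): (p) is engaged — the space is let for business use. Exception (e) does not apply.
None of the exceptions is available; § 72 applies in full.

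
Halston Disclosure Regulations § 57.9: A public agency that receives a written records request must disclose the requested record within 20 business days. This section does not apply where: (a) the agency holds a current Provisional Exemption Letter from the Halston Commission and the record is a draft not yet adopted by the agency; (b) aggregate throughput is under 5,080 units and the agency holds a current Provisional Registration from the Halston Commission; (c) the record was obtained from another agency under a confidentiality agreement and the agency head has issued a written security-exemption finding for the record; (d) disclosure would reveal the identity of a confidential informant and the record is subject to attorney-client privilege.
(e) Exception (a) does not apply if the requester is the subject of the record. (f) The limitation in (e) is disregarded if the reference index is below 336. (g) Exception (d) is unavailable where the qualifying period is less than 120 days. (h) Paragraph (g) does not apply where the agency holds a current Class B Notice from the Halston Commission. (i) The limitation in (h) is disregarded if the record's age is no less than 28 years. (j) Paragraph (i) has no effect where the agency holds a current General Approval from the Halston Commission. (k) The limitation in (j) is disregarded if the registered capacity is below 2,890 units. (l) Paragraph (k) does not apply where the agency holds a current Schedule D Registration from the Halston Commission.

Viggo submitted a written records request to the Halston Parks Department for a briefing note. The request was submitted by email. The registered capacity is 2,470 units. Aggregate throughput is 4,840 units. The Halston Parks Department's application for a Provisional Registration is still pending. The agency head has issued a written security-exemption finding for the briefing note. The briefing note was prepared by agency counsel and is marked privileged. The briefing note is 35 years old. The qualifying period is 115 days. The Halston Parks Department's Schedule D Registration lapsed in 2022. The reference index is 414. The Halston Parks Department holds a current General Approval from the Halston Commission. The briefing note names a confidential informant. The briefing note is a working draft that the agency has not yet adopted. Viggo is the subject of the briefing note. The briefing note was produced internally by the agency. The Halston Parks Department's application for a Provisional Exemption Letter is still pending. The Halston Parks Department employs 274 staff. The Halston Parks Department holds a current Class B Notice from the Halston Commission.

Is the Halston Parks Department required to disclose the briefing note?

Exception (a) requires that the agency holds a current Provisional Exemption Letter from the Halston Commission; but the Provisional Exemption Letter is not current, so (a) is unavailable.
Exception (b) does not apply: no current Provisional Registration is held.
Exception (c) fails — the briefing note was produced internally.
All of (d)'s requirements are met (the briefing note names a confidential informant; the briefing note is privileged). But: (g) operates against (d): the qualifying period is 115 days, less than the 120 days limit. (h) applies (a current Class B Notice is held), but yields to (i): (i) is triggered — the record's age is 35 years, meeting the 28 years threshold. (j) would limit (i) — a current General Approval is held — but (k) sets (j) aside: (k) operates against (j): the registered capacity is 2,470 units, below the 2,890 units limit. (l) is not triggered (there is no Schedule D Registration in force), so (k) stands. So (d) is unavailable.
No exception applies. The general rule governs.

Yes — the Halston Parks Department must disclose the briefing note.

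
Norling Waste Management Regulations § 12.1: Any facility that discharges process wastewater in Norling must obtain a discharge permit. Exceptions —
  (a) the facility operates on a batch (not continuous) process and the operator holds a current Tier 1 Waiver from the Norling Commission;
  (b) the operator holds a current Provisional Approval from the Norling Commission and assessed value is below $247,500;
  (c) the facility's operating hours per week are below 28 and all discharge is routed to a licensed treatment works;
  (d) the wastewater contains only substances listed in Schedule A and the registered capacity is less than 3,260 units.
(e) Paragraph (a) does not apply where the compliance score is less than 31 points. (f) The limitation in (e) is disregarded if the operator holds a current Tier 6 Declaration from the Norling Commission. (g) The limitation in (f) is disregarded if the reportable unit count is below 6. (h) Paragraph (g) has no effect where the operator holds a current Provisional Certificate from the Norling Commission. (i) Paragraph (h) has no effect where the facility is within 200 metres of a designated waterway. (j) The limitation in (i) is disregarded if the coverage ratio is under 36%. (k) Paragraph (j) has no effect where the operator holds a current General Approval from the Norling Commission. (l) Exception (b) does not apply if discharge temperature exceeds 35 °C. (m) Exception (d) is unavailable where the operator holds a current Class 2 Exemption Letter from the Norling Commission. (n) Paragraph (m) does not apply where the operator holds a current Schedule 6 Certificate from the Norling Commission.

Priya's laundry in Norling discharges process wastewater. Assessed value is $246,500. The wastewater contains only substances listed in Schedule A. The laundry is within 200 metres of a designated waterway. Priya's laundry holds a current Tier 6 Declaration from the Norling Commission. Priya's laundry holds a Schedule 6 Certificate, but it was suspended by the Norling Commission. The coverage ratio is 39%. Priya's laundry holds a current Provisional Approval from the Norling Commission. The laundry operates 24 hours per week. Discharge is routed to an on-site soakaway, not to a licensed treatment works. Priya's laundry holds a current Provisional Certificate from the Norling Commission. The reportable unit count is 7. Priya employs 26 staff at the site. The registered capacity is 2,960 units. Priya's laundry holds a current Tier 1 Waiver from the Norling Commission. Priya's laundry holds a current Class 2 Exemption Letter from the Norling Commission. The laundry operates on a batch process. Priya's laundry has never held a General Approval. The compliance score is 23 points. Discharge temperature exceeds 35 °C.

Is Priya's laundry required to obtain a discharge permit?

Exception (a): the facility operates on a batch process; a current Tier 1 Waiver is held — every condition holds. Considering the limiting provisions: (e) is triggered (the compliance score is 23 points, less than the 31 points limit), but is itself disapplied by (f): (f) operates against (e): a current Tier 6 Declaration is held. (g), which would lift (f), is inapplicable — the reportable unit count is 7, not below 6. (a) remains available.
Exception (b) is satisfied on its face — a current Provisional Approval is held; assessed value is $246,500, below the $247,500 limit. Turning to paragraph (l): (l) operates against (b): discharge temperature exceeds 35 °C. (b) is therefore removed.
Exception (c) fails — discharge is not routed to a licensed treatment works.
Exception (d): the wastewater is Schedule-A-only; the registered capacity is 2,960 units, less than the 3,260 units limit — every condition holds. But: (m) operates against (d): a current Class 2 Exemption Letter is held. (n), which would lift (m), does not operate here — there is no Schedule 6 Certificate in force. Exception (d) does not apply.

No — exception (a) applies; Priya's laundry is not required to obtain a discharge permit.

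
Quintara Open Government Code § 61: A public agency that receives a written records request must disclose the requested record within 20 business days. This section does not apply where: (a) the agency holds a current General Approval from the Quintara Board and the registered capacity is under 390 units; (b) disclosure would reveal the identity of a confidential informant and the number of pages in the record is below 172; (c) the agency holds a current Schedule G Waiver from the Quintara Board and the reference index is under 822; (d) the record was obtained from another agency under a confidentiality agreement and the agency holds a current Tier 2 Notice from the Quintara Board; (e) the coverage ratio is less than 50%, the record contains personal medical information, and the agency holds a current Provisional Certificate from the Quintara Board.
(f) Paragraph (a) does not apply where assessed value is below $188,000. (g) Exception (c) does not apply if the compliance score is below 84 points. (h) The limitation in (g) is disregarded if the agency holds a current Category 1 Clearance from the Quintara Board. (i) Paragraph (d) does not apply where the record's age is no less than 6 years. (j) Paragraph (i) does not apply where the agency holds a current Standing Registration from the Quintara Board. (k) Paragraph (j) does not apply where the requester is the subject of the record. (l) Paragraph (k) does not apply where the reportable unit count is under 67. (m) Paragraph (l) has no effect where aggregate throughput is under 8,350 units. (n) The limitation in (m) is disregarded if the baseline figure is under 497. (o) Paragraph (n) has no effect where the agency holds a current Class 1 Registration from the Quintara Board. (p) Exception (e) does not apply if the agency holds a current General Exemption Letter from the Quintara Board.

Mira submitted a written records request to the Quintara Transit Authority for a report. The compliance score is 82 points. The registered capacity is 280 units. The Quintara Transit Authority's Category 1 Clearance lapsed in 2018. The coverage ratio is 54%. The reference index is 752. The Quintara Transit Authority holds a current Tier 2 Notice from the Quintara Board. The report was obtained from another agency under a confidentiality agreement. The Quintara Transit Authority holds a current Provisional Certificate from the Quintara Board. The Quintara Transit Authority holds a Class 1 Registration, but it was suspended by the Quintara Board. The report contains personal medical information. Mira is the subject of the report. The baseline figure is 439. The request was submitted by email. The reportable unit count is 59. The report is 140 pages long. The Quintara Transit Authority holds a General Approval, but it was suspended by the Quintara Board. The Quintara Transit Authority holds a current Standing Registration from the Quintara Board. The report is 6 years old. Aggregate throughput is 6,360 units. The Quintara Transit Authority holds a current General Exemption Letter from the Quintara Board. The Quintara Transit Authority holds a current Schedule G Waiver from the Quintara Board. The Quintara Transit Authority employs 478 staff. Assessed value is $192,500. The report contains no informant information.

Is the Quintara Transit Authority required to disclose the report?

No — exception (d) applies; the Quintara Transit Authority is not required to disclose the report.

Exception (a) fails — no current General Approval is held.
Exception (b) requires that disclosure would reveal the identity of a confidential informant; but the report contains no informant information, so (b) is unavailable.
Exception (c)'s conditions are all satisfied: a current Schedule G Waiver is held; the reference index is 752, under the 822 limit. However, paragraphs (g)–(h) must be considered: (g) applies — the compliance score is 82 points, below the 84 points limit. (h), which would lift (g), is inapplicable — no current Category 1 Clearance is held. (c) is therefore removed.
Exception (d)'s conditions are all satisfied: the report was obtained under a confidentiality agreement; a current Tier 2 Notice is held. Under paragraphs (i)–(o): (i) would limit (d) — the record's age is 6 years, meeting the 6 years threshold — but (j) sets (i) aside: (j) operates against (i): a current Standing Registration is held. (k) would limit (j) — Mira is the subject of the report — but (l) sets (k) aside: (l) operates against (k): the reportable unit count is 59, under the 67 limit. (m) would limit (l) — aggregate throughput is 6,360 units, under the 8,350 units limit — but (n) sets (m) aside: (n) is triggered — the baseline figure is 439, under the 497 limit. (o), which would lift (n), is not engaged — the Class 1 Registration is not current. (d) remains available.
Exception (e) fails — the coverage ratio is 54%, not less than 50%.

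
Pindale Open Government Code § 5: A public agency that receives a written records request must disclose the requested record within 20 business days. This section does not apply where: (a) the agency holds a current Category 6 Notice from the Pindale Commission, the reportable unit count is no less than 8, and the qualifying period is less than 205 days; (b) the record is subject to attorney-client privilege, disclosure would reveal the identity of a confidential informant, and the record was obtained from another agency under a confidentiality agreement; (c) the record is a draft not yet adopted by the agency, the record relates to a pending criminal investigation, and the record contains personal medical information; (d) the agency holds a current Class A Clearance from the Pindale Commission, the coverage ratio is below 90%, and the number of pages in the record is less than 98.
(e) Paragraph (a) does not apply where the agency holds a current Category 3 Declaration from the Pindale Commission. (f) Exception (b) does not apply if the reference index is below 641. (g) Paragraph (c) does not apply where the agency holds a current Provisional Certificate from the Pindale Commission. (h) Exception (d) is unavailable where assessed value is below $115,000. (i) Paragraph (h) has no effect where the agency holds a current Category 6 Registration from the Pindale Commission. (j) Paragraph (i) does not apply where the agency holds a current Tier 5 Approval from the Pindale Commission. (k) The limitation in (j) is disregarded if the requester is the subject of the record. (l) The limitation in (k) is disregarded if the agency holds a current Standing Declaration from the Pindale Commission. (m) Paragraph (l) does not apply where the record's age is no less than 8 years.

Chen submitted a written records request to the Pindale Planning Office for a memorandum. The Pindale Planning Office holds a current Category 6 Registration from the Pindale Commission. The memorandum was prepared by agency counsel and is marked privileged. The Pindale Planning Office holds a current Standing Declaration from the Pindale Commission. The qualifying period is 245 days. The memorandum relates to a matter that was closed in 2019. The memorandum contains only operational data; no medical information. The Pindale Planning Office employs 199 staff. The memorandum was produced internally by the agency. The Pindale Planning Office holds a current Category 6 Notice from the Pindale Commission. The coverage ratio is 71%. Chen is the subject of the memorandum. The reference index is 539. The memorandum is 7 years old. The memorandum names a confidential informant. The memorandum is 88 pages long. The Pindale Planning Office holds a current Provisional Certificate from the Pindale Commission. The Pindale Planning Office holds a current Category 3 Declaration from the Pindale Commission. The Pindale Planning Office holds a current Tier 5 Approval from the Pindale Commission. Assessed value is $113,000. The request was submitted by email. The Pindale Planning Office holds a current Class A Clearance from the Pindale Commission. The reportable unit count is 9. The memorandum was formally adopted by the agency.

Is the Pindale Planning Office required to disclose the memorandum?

Yes — the Pindale Planning Office must disclose the memorandum.

Exception (a) does not apply: the qualifying period is 245 days, not less than 205 days.
Exception (b) fails — the memorandum was produced internally.
Exception (c) does not apply: the memorandum has been formally adopted.
Exception (d) is satisfied on its face — a current Class A Clearance is held; the coverage ratio is 71%, below the 90% limit; the number of pages in the record is 88, less than the 98 limit. But applying paragraphs (h)–(m): (h) is triggered — assessed value is $113,000, below the $115,000 limit. (i) would limit (h) — a current Category 6 Registration is held — but (j) sets (i) aside: (j) is triggered — a current Tier 5 Approval is held. (k) applies (Chen is the subject of the memorandum), but is set aside by (l): (l) operates against (k): a current Standing Declaration is held. (m) is not triggered (the record's age is 7 years, short of 8 years), so (l) stands. Exception (d) does not apply.
No exception displaces § 5.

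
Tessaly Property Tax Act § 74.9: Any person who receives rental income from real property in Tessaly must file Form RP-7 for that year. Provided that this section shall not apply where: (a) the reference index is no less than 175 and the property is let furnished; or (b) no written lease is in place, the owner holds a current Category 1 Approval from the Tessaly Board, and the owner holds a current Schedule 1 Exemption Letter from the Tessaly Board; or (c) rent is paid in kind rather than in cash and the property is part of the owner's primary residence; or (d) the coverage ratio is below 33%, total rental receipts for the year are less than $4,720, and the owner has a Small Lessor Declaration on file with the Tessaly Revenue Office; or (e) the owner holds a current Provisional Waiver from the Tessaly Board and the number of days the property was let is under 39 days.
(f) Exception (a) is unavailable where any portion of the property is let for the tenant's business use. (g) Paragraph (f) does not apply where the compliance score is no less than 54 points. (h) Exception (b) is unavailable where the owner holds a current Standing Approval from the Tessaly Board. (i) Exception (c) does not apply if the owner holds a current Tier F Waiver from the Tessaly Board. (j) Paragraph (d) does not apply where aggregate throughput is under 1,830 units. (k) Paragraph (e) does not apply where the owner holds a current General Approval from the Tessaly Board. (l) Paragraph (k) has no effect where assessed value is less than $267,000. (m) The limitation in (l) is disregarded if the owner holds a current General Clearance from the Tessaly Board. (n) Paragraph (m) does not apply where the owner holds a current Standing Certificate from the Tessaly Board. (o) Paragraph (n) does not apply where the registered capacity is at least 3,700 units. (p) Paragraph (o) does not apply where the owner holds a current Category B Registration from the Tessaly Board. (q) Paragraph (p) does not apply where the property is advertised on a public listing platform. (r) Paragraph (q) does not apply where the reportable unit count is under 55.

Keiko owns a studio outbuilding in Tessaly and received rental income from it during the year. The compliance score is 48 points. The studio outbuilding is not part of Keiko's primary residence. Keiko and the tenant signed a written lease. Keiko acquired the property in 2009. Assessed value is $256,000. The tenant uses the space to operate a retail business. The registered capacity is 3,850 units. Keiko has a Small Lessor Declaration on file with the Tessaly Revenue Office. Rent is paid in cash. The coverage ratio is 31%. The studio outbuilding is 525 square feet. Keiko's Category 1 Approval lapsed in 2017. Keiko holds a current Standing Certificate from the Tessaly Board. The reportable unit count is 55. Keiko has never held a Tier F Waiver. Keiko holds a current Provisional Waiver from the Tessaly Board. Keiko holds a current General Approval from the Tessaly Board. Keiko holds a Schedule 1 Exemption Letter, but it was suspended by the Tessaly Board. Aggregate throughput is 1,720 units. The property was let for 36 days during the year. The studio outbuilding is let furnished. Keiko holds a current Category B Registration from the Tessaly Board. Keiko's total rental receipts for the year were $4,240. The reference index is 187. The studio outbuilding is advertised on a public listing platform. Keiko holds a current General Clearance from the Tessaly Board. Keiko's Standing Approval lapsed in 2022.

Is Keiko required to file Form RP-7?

All of (a)'s requirements are met (the reference index is 187, meeting the 175 threshold; the property is let furnished). Turning to paragraphs (f)–(g): (f) operates against (a): the space is let for business use. (g) does not operate here (the compliance score is 48 points, short of 54 points), so (f) stands. So (a) is unavailable.
Exception (b) fails — a written lease is in place.
Exception (c) requires that rent is paid in kind rather than in cash; but rent is paid in cash, so (c) is unavailable.
Exception (d) is satisfied on its face — the coverage ratio is 31%, below the 33% limit; total rental receipts for the year are $4,240, less than the $4,720 limit; a Small Lessor Declaration is on file. But applying paragraph (j): (j) is engaged — aggregate throughput is 1,720 units, under the 1,830 units limit. (d) is therefore removed.
Exception (e)'s conditions are all satisfied: a current Provisional Waiver is held; the number of days the property was let is 36 days, under the 39 days limit. But: (k) operates against (e): a current General Approval is held. (l) operates (assessed value is $256,000, less than the $267,000 limit), but is set aside by (m): (m) operates against (l): a current General Clearance is held. (n) would limit (m) — a current Standing Certificate is held — but (o) sets (n) aside: (o) operates against (n): the registered capacity is 3,850 units, meeting the 3,700 units threshold. (p) would limit (o) — a current Category B Registration is held — but (q) sets (p) aside: (q) operates against (p): the property is publicly advertised. (r) is inapplicable (the reportable unit count is 55, not under 55), so (q) stands. So (e) is unavailable.
No exception is made out. Keiko falls within the general rule.

Yes — Keiko must file Form RP-7.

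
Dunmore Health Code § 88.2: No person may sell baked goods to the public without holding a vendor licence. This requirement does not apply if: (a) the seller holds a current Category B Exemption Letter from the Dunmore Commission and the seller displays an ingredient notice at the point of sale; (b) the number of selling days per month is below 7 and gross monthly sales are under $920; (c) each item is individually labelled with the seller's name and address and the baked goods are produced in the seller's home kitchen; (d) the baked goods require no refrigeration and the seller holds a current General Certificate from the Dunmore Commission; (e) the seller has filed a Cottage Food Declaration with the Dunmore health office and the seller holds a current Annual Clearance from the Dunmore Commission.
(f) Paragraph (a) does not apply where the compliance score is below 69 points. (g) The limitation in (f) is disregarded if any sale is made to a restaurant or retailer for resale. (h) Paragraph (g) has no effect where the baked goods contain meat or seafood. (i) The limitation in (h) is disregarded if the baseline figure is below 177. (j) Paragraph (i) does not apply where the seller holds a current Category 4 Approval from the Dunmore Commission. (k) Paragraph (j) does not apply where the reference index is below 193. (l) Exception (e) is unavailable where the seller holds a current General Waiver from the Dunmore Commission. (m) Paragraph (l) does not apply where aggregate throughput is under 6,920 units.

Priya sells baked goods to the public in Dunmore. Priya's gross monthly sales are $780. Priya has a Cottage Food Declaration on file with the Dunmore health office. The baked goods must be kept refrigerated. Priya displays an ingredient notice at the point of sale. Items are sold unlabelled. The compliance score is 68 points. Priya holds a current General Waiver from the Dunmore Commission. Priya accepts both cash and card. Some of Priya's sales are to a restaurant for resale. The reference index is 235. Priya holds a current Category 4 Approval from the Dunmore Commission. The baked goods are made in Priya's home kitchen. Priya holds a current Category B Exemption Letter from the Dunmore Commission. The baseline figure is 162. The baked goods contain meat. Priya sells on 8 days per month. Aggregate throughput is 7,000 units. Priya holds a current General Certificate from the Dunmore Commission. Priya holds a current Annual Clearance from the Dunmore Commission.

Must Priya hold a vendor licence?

Yes — Priya must hold a vendor licence.

Exception (a): a current Category B Exemption Letter is held; an ingredient notice is displayed — every condition holds. However, paragraphs (f)–(k) must be considered: (f) operates — the compliance score is 68 points, below the 69 points limit. (g) would limit (f) — some sales are to a restaurant for resale — but (h) sets (g) aside: (h) applies — the baked goods contain meat. (i) is triggered (the baseline figure is 162, below the 177 limit), but is set aside by (j): (j) operates against (i): a current Category 4 Approval is held. (k), which would lift (j), does not operate here — the reference index is 235, not below 193. (a) is therefore removed.
Exception (b) requires that the number of selling days per month is below 7; but the number of selling days per month is 8, not below 7, so (b) is unavailable.
Exception (c) fails — items are sold unlabelled.
Exception (d) does not apply: the baked goods require refrigeration.
Exception (e): a Cottage Food Declaration is on file; a current Annual Clearance is held — every condition holds. But applying paragraphs (l)–(m): (l) operates against (e): a current General Waiver is held. (m), which would lift (l), is not engaged — aggregate throughput is 7,000 units, not under 6,920 units. Exception (e) does not apply.
No exception is made out. Priya falls within the general rule.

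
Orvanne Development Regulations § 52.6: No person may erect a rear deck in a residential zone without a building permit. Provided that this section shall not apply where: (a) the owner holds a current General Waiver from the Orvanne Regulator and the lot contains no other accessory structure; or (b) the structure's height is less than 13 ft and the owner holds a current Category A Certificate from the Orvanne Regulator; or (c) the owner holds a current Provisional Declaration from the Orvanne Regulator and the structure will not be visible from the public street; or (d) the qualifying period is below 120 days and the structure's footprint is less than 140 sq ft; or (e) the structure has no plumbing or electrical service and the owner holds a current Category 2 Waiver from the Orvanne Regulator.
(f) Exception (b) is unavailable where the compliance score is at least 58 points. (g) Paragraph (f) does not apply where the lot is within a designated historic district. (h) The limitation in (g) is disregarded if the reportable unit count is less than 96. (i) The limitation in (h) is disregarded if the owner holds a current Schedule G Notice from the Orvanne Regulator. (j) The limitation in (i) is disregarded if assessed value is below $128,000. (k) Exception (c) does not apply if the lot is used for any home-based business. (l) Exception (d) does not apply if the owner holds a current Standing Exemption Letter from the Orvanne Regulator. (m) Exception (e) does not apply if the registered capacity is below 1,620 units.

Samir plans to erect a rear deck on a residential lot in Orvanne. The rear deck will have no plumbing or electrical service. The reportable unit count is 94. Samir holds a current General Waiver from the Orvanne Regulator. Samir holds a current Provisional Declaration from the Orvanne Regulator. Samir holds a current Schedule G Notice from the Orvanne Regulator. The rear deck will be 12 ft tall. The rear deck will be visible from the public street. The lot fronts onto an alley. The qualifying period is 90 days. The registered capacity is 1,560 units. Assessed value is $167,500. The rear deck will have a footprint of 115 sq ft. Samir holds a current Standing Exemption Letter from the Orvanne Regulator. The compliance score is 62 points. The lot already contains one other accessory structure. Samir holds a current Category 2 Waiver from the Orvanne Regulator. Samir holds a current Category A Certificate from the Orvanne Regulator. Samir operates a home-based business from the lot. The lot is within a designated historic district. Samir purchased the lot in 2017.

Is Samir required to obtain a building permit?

Exception (a) requires that the lot contains no other accessory structure; but the lot already has another accessory structure, so (a) is unavailable.
All of (b)'s requirements are met (the structure's height is 12 ft, less than the 13 ft limit; a current Category A Certificate is held). Under paragraphs (f)–(j): (f) operates (the compliance score is 62 points, meeting the 58 points threshold), but is set aside by (g): (g) operates against (f): the lot is in a historic district. (h) is engaged (the reportable unit count is 94, less than the 96 limit), but yields to (i): (i) operates against (h): a current Schedule G Notice is held. (j) is inapplicable (assessed value is $167,500, not below $128,000), so (i) stands. (b) remains available.
Exception (c) does not apply: the structure will be visible from the street.
Exception (d)'s conditions are all satisfied: the qualifying period is 90 days, below the 120 days limit; the structure's footprint is 115 sq ft, less than the 140 sq ft limit. However, paragraph (l) must be considered: (l) operates against (d): a current Standing Exemption Letter is held. Exception (d) does not apply.
All of (e)'s requirements are met (there is no plumbing or electrical service; a current Category 2 Waiver is held). Turning to paragraph (m): (m) operates against (e): the registered capacity is 1,560 units, below the 1,620 units limit. Exception (e) does not apply.

No — exception (b) applies; Samir does not need a building permit.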